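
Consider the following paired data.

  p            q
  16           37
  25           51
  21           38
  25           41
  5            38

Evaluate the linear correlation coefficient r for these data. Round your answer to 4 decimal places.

n = 5, Σp = 92, Σq = 205, Σp² = 1972, Σq² = 8539, Σpq = 3880
nΣpq − ΣpΣq = 19400 − 18860 = 540
nΣp² − (Σp)² = 9860 − 8464 = 1396; nΣq² − (Σq)² = 42695 − 42025 = 670
r = 540 / √(1396 × 670) = 540 / 967.1194 ≈ 0.5584

0.5584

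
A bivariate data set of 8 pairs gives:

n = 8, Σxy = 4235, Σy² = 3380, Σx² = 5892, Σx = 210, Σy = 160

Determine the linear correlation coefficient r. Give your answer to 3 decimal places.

0.134

r = (nΣxy − ΣxΣy) / √[(nΣx² − (Σx)²)(nΣy² − (Σy)²)]
Numerator: 8×4235 − 210×160 = 280
Denominator: √[(47136 − 44100)(27040 − 25600)] = √[3036 × 1440] = 2090.8945
r = 280 / 2090.8945 ≈ 0.134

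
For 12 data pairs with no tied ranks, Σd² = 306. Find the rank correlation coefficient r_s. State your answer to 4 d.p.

ρ = 1 − 6Σd² / [n(n²−1)] = 1 − 6×306 / (12×143)
  = 1 − 1836/1716 = 1 − 1.06993 ≈ -0.0699

-0.0699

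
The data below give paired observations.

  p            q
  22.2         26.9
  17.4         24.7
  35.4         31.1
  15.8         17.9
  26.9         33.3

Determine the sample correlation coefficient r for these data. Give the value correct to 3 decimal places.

0.811

n = 5, Σp = 117.7, Σq = 133.9, Σp² = 3022.01, Σq² = 3730.21, Σpq = 3306.49
nΣpq − ΣpΣq = 16532.45 − 15760.03 = 772.42
nΣp² − (Σp)² = 15110.05 − 13853.29 = 1256.76; nΣq² − (Σq)² = 18651.05 − 17929.21 = 721.84
r = 772.42 / √(1256.76 × 721.84) = 772.42 / 952.4598 ≈ 0.811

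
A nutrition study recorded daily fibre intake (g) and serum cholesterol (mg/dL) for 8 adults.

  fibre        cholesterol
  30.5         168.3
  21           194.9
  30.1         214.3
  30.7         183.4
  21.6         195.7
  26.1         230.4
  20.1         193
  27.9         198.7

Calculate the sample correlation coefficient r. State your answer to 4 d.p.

n = 8, Σx = 208, Σy = 1578.7, Σx² = 5549.94, Σy² = 313984.29, Σxy = 40970.45
nΣxy − ΣxΣy = 327763.6 − 328369.6 = -606
nΣx² − (Σx)² = 44399.52 − 43264 = 1135.52; nΣy² − (Σy)² = 2511874.32 − 2492293.69 = 19580.63
r = -606 / √(1135.52 × 19580.63) = -606 / 4715.3152 ≈ -0.1285

-0.1285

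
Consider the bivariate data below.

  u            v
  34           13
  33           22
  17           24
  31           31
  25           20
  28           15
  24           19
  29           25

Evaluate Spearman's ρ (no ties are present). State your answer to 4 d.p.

Rank u: 8, 7, 1, 6, 3, 4, 2, 5
Rank v: 1, 5, 6, 8, 4, 2, 3, 7
d = rank(u) − rank(v): 7, 2, -5, -2, -1, 2, -1, -2; Σd² = 92
ρ = 1 − 6Σd² / [n(n²−1)] = 1 − 6×92 / (8×63) = 1 − 552/504 ≈ -0.0952

-0.0952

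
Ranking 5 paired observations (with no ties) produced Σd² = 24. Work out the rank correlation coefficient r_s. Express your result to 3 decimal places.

ρ = 1 − 6Σd² / [n(n²−1)] = 1 − 6×24 / (5×24)
  = 1 − 144/120 = 1 − 1.2000 ≈ -0.200

-0.200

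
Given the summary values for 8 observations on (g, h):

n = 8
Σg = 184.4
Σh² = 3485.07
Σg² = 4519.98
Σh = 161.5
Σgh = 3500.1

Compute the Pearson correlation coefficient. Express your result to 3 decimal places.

r = (nΣgh − ΣgΣh) / √[(nΣg² − (Σg)²)(nΣh² − (Σh)²)]
Numerator: 8×3500.1 − 184.4×161.5 = -1779.8
Denominator: √[(36159.84 − 34003.36)(27880.56 − 26082.25)] = √[2156.48 × 1798.31] = 1969.2688
r = -1779.8 / 1969.2688 ≈ -0.904

-0.904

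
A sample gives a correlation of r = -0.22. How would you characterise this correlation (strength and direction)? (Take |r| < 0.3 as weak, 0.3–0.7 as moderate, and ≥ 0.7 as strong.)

r = -0.22 < 0 so the relationship is negative.
|r| = 0.22, which falls in the weak range.

weak negative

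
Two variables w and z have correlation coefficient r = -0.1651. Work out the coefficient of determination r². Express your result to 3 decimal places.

0.027

r² = (-0.1651)² = 0.027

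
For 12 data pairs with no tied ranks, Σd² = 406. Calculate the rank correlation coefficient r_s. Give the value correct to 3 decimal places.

ρ = 1 − 6Σd² / [n(n²−1)] = 1 − 6×406 / (12×143)
  = 1 − 2436/1716 = 1 − 1.4196 ≈ -0.420

-0.420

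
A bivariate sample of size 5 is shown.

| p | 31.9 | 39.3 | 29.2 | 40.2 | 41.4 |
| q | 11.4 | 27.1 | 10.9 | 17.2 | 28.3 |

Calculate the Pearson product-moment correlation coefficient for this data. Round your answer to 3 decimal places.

n = 5, Σp = 182, Σq = 94.9, Σp² = 6744.74, Σq² = 2079.91, Σpq = 3610.03
nΣpq − ΣpΣq = 18050.15 − 17271.8 = 778.35
nΣp² − (Σp)² = 33723.7 − 33124 = 599.7; nΣq² − (Σq)² = 10399.55 − 9006.01 = 1393.54
r = 778.35 / √(599.7 × 1393.54) = 778.35 / 914.1695 ≈ 0.851

0.851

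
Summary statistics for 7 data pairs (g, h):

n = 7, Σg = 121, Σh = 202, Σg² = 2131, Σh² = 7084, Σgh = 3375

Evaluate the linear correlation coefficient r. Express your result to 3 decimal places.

-0.525

r = (nΣgh − ΣgΣh) / √[(nΣg² − (Σg)²)(nΣh² − (Σh)²)]
Numerator: 7×3375 − 121×202 = -817
Denominator: √[(14917 − 14641)(49588 − 40804)] = √[276 × 8784] = 1557.0434
r = -817 / 1557.0434 ≈ -0.525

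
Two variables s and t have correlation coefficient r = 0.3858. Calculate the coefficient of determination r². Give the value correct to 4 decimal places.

0.1488

r² = (0.3858)² = 0.1488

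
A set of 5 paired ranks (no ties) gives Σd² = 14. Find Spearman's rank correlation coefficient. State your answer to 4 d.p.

ρ = 1 − 6Σd² / [n(n²−1)] = 1 − 6×14 / (5×24)
  = 1 − 84/120 = 1 − 0.70000 ≈ 0.3000

0.3000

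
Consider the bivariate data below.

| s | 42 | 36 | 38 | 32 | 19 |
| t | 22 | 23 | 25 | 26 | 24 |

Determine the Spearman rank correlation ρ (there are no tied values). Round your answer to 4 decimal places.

Rank s: 5, 3, 4, 2, 1
Rank t: 1, 2, 4, 5, 3
d = rank(s) − rank(t): 4, 1, 0, -3, -2; Σd² = 30
ρ = 1 − 6Σd² / [n(n²−1)] = 1 − 6×30 / (5×24) = 1 − 180/120 ≈ -0.5000

-0.5000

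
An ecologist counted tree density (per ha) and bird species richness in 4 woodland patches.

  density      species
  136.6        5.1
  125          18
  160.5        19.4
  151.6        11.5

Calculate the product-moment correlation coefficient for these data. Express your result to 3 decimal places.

n = 4, Σx = 573.7, Σy = 54, Σx² = 83027.37, Σy² = 858.62, Σxy = 7803.76
nΣxy − ΣxΣy = 31215.04 − 30979.8 = 235.24
nΣx² − (Σx)² = 332109.48 − 329131.69 = 2977.79; nΣy² − (Σy)² = 3434.48 − 2916 = 518.48
r = 235.24 / √(2977.79 × 518.48) = 235.24 / 1242.5476 ≈ 0.189

0.189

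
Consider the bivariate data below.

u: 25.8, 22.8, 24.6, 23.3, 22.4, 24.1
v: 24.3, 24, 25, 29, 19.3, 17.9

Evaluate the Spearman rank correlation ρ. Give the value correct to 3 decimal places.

0.314

Rank u: 6, 2, 5, 3, 1, 4
Rank v: 4, 3, 5, 6, 2, 1
d = rank(u) − rank(v): 2, -1, 0, -3, -1, 3; Σd² = 24
ρ = 1 − 6Σd² / [n(n²−1)] = 1 − 6×24 / (6×35) = 1 − 144/210 ≈ 0.314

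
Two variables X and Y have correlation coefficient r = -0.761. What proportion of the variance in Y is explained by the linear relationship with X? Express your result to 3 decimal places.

r² = (-0.761)² = 0.579

0.579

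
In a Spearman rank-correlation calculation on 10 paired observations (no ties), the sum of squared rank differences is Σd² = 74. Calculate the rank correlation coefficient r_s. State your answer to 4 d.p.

ρ = 1 − 6Σd² / [n(n²−1)] = 1 − 6×74 / (10×99)
  = 1 − 444/990 = 1 − 0.44848 ≈ 0.5515

0.5515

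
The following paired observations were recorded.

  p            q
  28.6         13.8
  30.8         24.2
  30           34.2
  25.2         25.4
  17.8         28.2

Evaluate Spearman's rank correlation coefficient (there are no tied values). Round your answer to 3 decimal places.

-0.200

Rank p: 3, 5, 4, 2, 1
Rank q: 1, 2, 5, 3, 4
d = rank(p) − rank(q): 2, 3, -1, -1, -3; Σd² = 24
ρ = 1 − 6Σd² / [n(n²−1)] = 1 − 6×24 / (5×24) = 1 − 144/120 ≈ -0.200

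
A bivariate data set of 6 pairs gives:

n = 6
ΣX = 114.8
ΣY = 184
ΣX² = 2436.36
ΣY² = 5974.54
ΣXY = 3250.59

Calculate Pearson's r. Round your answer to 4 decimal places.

r = (nΣXY − ΣXΣY) / √[(nΣX² − (ΣX)²)(nΣY² − (ΣY)²)]
Numerator: 6×3250.59 − 114.8×184 = -1619.66
Denominator: √[(14618.16 − 13179.04)(35847.24 − 33856)] = √[1439.12 × 1991.24] = 1692.8182
r = -1619.66 / 1692.8182 ≈ -0.9568

-0.9568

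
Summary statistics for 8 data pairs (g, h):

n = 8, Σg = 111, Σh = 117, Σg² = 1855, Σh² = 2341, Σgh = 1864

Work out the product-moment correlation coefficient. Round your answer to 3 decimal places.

r = (nΣgh − ΣgΣh) / √[(nΣg² − (Σg)²)(nΣh² − (Σh)²)]
Numerator: 8×1864 − 111×117 = 1925
Denominator: √[(14840 − 12321)(18728 − 13689)] = √[2519 × 5039] = 3562.7575
r = 1925 / 3562.7575 ≈ 0.540

0.540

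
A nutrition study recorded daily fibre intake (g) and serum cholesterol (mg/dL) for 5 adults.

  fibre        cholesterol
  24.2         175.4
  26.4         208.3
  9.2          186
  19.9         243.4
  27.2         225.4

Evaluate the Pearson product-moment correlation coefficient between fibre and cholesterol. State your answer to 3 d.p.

n = 5, Σx = 106.9, Σy = 1038.5, Σx² = 2503.09, Σy² = 218798.77, Σxy = 22429.54
nΣxy − ΣxΣy = 112147.7 − 111015.65 = 1132.05
nΣx² − (Σx)² = 12515.45 − 11427.61 = 1087.84; nΣy² − (Σy)² = 1093993.85 − 1078482.25 = 15511.6
r = 1132.05 / √(1087.84 × 15511.6) = 1132.05 / 4107.8144 ≈ 0.276

0.276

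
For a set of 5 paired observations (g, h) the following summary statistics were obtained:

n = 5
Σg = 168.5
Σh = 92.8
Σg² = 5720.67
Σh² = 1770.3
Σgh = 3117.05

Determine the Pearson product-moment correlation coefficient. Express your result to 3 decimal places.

-0.229

r = (nΣgh − ΣgΣh) / √[(nΣg² − (Σg)²)(nΣh² − (Σh)²)]
Numerator: 5×3117.05 − 168.5×92.8 = -51.55
Denominator: √[(28603.35 − 28392.25)(8851.5 − 8611.84)] = √[211.1 × 239.66] = 224.9272
r = -51.55 / 224.9272 ≈ -0.229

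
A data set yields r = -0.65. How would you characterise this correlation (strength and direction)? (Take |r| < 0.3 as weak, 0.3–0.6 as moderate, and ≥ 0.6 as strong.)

r = -0.65 < 0 so the relationship is negative.
|r| = 0.65, which falls in the strong range.

strong negative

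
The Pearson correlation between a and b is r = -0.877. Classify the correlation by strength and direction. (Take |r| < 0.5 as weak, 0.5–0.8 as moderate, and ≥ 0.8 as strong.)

strong negative

r = -0.877 < 0 so the relationship is negative.
|r| = 0.877, which falls in the strong range.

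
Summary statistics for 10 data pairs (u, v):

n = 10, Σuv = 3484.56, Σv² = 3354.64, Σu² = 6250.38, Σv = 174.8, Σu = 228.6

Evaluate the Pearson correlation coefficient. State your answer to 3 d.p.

r = (nΣuv − ΣuΣv) / √[(nΣu² − (Σu)²)(nΣv² − (Σv)²)]
Numerator: 10×3484.56 − 228.6×174.8 = -5113.68
Denominator: √[(62503.8 − 52257.96)(33546.4 − 30555.04)] = √[10245.84 × 2991.36] = 5536.1535
r = -5113.68 / 5536.1535 ≈ -0.924

-0.924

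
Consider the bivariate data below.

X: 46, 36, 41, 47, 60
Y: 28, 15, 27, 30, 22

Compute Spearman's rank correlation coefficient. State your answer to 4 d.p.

Rank X: 3, 1, 2, 4, 5
Rank Y: 4, 1, 3, 5, 2
d = rank(X) − rank(Y): -1, 0, -1, -1, 3; Σd² = 12
ρ = 1 − 6Σd² / [n(n²−1)] = 1 − 6×12 / (5×24) = 1 − 72/120 ≈ 0.4000

0.4000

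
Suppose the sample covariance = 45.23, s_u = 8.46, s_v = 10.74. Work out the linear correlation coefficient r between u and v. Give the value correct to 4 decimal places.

0.4978

r = Cov(u,v) / (s_u · s_v) = 45.23 / (8.46 × 10.74)
  = 45.23 / 90.8604 ≈ 0.4978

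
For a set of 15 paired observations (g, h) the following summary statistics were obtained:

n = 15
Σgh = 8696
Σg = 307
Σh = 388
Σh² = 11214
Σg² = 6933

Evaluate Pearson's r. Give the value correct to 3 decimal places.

r = (nΣgh − ΣgΣh) / √[(nΣg² − (Σg)²)(nΣh² − (Σh)²)]
Numerator: 15×8696 − 307×388 = 11324
Denominator: √[(103995 − 94249)(168210 − 150544)] = √[9746 × 17666] = 13121.4647
r = 11324 / 13121.4647 ≈ 0.863

0.863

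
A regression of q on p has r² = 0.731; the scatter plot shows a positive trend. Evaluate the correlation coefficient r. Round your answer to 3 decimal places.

0.855

|r| = √0.731 = 0.855
The association is positive, so r = 0.855.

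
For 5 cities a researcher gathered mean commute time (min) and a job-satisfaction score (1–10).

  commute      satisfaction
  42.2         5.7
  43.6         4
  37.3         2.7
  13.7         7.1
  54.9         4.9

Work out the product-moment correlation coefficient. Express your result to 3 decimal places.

n = 5, Σx = 191.7, Σy = 24.4, Σx² = 8274.79, Σy² = 130.2, Σxy = 881.93
nΣxy − ΣxΣy = 4409.65 − 4677.48 = -267.83
nΣx² − (Σx)² = 41373.95 − 36748.89 = 4625.06; nΣy² − (Σy)² = 651 − 595.36 = 55.64
r = -267.83 / √(4625.06 × 55.64) = -267.83 / 507.2853 ≈ -0.528

-0.528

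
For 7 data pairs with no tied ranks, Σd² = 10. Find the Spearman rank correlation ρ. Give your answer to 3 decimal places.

ρ = 1 − 6Σd² / [n(n²−1)] = 1 − 6×10 / (7×48)
  = 1 − 60/336 = 1 − 0.1786 ≈ 0.821

0.821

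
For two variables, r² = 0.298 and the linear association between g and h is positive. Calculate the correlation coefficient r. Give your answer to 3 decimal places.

0.546

|r| = √0.298 = 0.546
The association is positive, so r = 0.546.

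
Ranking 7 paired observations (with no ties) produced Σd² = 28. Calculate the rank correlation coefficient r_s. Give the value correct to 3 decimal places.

ρ = 1 − 6Σd² / [n(n²−1)] = 1 − 6×28 / (7×48)
  = 1 − 168/336 = 1 − 0.5000 ≈ 0.500

0.500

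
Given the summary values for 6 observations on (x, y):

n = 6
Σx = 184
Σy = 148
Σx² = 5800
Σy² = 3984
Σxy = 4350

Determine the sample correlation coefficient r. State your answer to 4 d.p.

-0.8238

r = (nΣxy − ΣxΣy) / √[(nΣx² − (Σx)²)(nΣy² − (Σy)²)]
Numerator: 6×4350 − 184×148 = -1132
Denominator: √[(34800 − 33856)(23904 − 21904)] = √[944 × 2000] = 1374.0451
r = -1132 / 1374.0451 ≈ -0.8238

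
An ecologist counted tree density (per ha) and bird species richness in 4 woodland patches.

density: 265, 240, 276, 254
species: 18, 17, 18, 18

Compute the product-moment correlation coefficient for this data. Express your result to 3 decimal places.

0.812

n = 4, Σx = 1035, Σy = 71, Σx² = 268517, Σy² = 1261, Σxy = 18390
nΣxy − ΣxΣy = 73560 − 73485 = 75
nΣx² − (Σx)² = 1074068 − 1071225 = 2843; nΣy² − (Σy)² = 5044 − 5041 = 3
r = 75 / √(2843 × 3) = 75 / 92.3526 ≈ 0.812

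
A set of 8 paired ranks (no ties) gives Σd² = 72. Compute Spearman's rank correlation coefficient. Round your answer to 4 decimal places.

0.1429

ρ = 1 − 6Σd² / [n(n²−1)] = 1 − 6×72 / (8×63)
  = 1 − 432/504 = 1 − 0.85714 ≈ 0.1429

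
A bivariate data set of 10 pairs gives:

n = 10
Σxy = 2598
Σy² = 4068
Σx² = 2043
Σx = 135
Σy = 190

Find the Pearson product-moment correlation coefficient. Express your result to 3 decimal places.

r = (nΣxy − ΣxΣy) / √[(nΣx² − (Σx)²)(nΣy² − (Σy)²)]
Numerator: 10×2598 − 135×190 = 330
Denominator: √[(20430 − 18225)(40680 − 36100)] = √[2205 × 4580] = 3177.8766
r = 330 / 3177.8766 ≈ 0.104

0.104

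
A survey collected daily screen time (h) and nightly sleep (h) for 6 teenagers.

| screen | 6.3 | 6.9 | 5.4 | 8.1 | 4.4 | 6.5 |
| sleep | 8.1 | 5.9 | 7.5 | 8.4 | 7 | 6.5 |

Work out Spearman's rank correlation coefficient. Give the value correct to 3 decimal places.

Rank screen: 3, 5, 2, 6, 1, 4
Rank sleep: 5, 1, 4, 6, 3, 2
d = rank(screen) − rank(sleep): -2, 4, -2, 0, -2, 2; Σd² = 32
ρ = 1 − 6Σd² / [n(n²−1)] = 1 − 6×32 / (6×35) = 1 − 192/210 ≈ 0.086

0.086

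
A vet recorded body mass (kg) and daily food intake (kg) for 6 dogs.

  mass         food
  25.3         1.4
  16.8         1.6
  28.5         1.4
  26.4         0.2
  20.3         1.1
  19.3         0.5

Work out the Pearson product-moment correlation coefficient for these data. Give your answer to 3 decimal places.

-0.131

n = 6, Σx = 136.6, Σy = 6.2, Σx² = 3216.12, Σy² = 7.98, Σxy = 139.46
nΣxy − ΣxΣy = 836.76 − 846.92 = -10.16
nΣx² − (Σx)² = 19296.72 − 18659.56 = 637.16; nΣy² − (Σy)² = 47.88 − 38.44 = 9.44
r = -10.16 / √(637.16 × 9.44) = -10.16 / 77.5551 ≈ -0.131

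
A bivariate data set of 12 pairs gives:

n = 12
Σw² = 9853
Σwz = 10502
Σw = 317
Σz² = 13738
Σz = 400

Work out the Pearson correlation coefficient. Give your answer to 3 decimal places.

-0.084

r = (nΣwz − ΣwΣz) / √[(nΣw² − (Σw)²)(nΣz² − (Σz)²)]
Numerator: 12×10502 − 317×400 = -776
Denominator: √[(118236 − 100489)(164856 − 160000)] = √[17747 × 4856] = 9283.2878
r = -776 / 9283.2878 ≈ -0.084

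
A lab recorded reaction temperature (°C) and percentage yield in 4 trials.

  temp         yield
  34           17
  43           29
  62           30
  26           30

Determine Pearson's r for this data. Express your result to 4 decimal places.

n = 4, Σx = 165, Σy = 106, Σx² = 7525, Σy² = 2930, Σxy = 4465
nΣxy − ΣxΣy = 17860 − 17490 = 370
nΣx² − (Σx)² = 30100 − 27225 = 2875; nΣy² − (Σy)² = 11720 − 11236 = 484
r = 370 / √(2875 × 484) = 370 / 1179.6186 ≈ 0.3137

0.3137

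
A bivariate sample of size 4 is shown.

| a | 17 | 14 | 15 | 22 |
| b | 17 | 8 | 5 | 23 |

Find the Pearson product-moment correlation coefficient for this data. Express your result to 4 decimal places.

n = 4, Σa = 68, Σb = 53, Σa² = 1194, Σb² = 907, Σab = 982
nΣab − ΣaΣb = 3928 − 3604 = 324
nΣa² − (Σa)² = 4776 − 4624 = 152; nΣb² − (Σb)² = 3628 − 2809 = 819
r = 324 / √(152 × 819) = 324 / 352.8286 ≈ 0.9183

0.9183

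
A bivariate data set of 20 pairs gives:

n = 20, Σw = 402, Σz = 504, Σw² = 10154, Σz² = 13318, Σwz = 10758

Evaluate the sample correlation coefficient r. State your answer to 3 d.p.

r = (nΣwz − ΣwΣz) / √[(nΣw² − (Σw)²)(nΣz² − (Σz)²)]
Numerator: 20×10758 − 402×504 = 12552
Denominator: √[(203080 − 161604)(266360 − 254016)] = √[41476 × 12344] = 22626.9694
r = 12552 / 22626.9694 ≈ 0.555

0.555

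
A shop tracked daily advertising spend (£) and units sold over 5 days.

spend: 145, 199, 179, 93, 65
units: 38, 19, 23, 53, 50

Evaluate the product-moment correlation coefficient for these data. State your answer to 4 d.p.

n = 5, Σx = 681, Σy = 183, Σx² = 105541, Σy² = 7643, Σxy = 21587
nΣxy − ΣxΣy = 107935 − 124623 = -16688
nΣx² − (Σx)² = 527705 − 463761 = 63944; nΣy² − (Σy)² = 38215 − 33489 = 4726
r = -16688 / √(63944 × 4726) = -16688 / 17383.8817 ≈ -0.9600

-0.9600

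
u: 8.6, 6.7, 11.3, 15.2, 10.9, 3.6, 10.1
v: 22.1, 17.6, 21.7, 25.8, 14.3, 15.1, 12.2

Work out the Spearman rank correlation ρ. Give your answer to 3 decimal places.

Rank u: 3, 2, 6, 7, 5, 1, 4
Rank v: 6, 4, 5, 7, 2, 3, 1
d = rank(u) − rank(v): -3, -2, 1, 0, 3, -2, 3; Σd² = 36
ρ = 1 − 6Σd² / [n(n²−1)] = 1 − 6×36 / (7×48) = 1 − 216/336 ≈ 0.357

0.357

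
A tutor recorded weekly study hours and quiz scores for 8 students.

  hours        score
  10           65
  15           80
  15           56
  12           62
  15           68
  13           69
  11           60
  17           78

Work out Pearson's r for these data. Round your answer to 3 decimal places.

0.527

n = 8, Σx = 108, Σy = 538, Σx² = 1498, Σy² = 36674, Σxy = 7337
nΣxy − ΣxΣy = 58696 − 58104 = 592
nΣx² − (Σx)² = 11984 − 11664 = 320; nΣy² − (Σy)² = 293392 − 289444 = 3948
r = 592 / √(320 × 3948) = 592 / 1123.9929 ≈ 0.527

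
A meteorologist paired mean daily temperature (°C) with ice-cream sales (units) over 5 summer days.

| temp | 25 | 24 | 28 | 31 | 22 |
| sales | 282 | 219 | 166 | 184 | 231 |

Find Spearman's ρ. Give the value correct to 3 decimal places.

Rank temp: 3, 2, 4, 5, 1
Rank sales: 5, 3, 1, 2, 4
d = rank(temp) − rank(sales): -2, -1, 3, 3, -3; Σd² = 32
ρ = 1 − 6Σd² / [n(n²−1)] = 1 − 6×32 / (5×24) = 1 − 192/120 ≈ -0.600

-0.600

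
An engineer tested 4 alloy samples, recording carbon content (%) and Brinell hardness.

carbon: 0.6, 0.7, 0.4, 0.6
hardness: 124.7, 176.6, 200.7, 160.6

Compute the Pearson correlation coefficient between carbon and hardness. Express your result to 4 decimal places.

n = 4, Σx = 2.3, Σy = 662.6, Σx² = 1.37, Σy² = 112810.5, Σxy = 375.08
nΣxy − ΣxΣy = 1500.32 − 1523.98 = -23.66
nΣx² − (Σx)² = 5.48 − 5.29 = 0.19; nΣy² − (Σy)² = 451242 − 439038.76 = 12203.24
r = -23.66 / √(0.19 × 12203.24) = -23.66 / 48.1520 ≈ -0.4914

-0.4914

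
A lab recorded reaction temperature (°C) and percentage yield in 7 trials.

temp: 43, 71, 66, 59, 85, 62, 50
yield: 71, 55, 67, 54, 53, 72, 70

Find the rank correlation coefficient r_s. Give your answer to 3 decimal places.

Rank temp: 1, 6, 5, 3, 7, 4, 2
Rank yield: 6, 3, 4, 2, 1, 7, 5
d = rank(temp) − rank(yield): -5, 3, 1, 1, 6, -3, -3; Σd² = 90
ρ = 1 − 6Σd² / [n(n²−1)] = 1 − 6×90 / (7×48) = 1 − 540/336 ≈ -0.607

-0.607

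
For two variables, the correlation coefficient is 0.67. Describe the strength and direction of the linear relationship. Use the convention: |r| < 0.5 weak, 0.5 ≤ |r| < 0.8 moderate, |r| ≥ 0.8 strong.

moderate positive

r = 0.67 > 0 so the relationship is positive.
|r| = 0.67, which falls in the moderate range.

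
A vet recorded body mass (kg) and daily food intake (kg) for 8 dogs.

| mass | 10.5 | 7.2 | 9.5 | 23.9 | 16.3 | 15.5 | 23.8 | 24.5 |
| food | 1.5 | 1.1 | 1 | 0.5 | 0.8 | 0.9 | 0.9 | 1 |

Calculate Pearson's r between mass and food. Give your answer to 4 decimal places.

n = 8, Σx = 131.2, Σy = 7.7, Σx² = 2496.18, Σy² = 7.97, Σxy = 118.03
nΣxy − ΣxΣy = 944.24 − 1010.24 = -66
nΣx² − (Σx)² = 19969.44 − 17213.44 = 2756; nΣy² − (Σy)² = 63.76 − 59.29 = 4.47
r = -66 / √(2756 × 4.47) = -66 / 110.9924 ≈ -0.5946

-0.5946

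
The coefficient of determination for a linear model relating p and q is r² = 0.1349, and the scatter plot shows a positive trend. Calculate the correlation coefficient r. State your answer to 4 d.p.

|r| = √0.1349 = 0.3673
The association is positive, so r = 0.3673.

0.3673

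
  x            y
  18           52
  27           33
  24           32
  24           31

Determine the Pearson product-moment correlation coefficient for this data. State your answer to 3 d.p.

n = 4, Σx = 93, Σy = 148, Σx² = 2205, Σy² = 5778, Σxy = 3339
nΣxy − ΣxΣy = 13356 − 13764 = -408
nΣx² − (Σx)² = 8820 − 8649 = 171; nΣy² − (Σy)² = 23112 − 21904 = 1208
r = -408 / √(171 × 1208) = -408 / 454.4975 ≈ -0.898

-0.898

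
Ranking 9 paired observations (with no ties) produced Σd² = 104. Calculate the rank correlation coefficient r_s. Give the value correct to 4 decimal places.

0.1333

ρ = 1 − 6Σd² / [n(n²−1)] = 1 − 6×104 / (9×80)
  = 1 − 624/720 = 1 − 0.86667 ≈ 0.1333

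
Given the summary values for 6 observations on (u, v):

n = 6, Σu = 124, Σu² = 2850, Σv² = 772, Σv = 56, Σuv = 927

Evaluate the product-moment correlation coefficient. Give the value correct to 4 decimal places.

-0.8605

r = (nΣuv − ΣuΣv) / √[(nΣu² − (Σu)²)(nΣv² − (Σv)²)]
Numerator: 6×927 − 124×56 = -1382
Denominator: √[(17100 − 15376)(4632 − 3136)] = √[1724 × 1496] = 1605.9589
r = -1382 / 1605.9589 ≈ -0.8605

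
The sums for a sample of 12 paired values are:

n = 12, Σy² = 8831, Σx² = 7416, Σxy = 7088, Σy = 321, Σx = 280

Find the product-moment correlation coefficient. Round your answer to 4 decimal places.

-0.8658

r = (nΣxy − ΣxΣy) / √[(nΣx² − (Σx)²)(nΣy² − (Σy)²)]
Numerator: 12×7088 − 280×321 = -4824
Denominator: √[(88992 − 78400)(105972 − 103041)] = √[10592 × 2931] = 5571.8177
r = -4824 / 5571.8177 ≈ -0.8658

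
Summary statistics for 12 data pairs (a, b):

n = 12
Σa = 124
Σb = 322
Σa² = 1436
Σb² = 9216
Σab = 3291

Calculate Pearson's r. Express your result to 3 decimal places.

r = (nΣab − ΣaΣb) / √[(nΣa² − (Σa)²)(nΣb² − (Σb)²)]
Numerator: 12×3291 − 124×322 = -436
Denominator: √[(17232 − 15376)(110592 − 103684)] = √[1856 × 6908] = 3580.6770
r = -436 / 3580.6770 ≈ -0.122

-0.122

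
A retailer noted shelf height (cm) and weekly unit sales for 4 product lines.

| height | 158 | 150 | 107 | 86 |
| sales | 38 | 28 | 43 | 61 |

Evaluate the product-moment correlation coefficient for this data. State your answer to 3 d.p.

-0.869

n = 4, Σx = 501, Σy = 170, Σx² = 66309, Σy² = 7798, Σxy = 20051
nΣxy − ΣxΣy = 80204 − 85170 = -4966
nΣx² − (Σx)² = 265236 − 251001 = 14235; nΣy² − (Σy)² = 31192 − 28900 = 2292
r = -4966 / √(14235 × 2292) = -4966 / 5711.9716 ≈ -0.869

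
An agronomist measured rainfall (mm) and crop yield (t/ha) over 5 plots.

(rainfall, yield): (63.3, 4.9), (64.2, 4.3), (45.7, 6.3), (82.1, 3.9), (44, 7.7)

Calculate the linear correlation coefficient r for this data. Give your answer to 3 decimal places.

-0.910

n = 5, Σx = 299.3, Σy = 27.1, Σx² = 18893.43, Σy² = 156.69, Σxy = 1533.13
nΣxy − ΣxΣy = 7665.65 − 8111.03 = -445.38
nΣx² − (Σx)² = 94467.15 − 89580.49 = 4886.66; nΣy² − (Σy)² = 783.45 − 734.41 = 49.04
r = -445.38 / √(4886.66 × 49.04) = -445.38 / 489.5322 ≈ -0.910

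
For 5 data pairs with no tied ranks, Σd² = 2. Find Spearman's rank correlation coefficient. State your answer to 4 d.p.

ρ = 1 − 6Σd² / [n(n²−1)] = 1 − 6×2 / (5×24)
  = 1 − 12/120 = 1 − 0.10000 ≈ 0.9000

0.9000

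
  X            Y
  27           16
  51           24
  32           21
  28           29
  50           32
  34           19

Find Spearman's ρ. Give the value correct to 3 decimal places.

0.486

Rank X: 1, 6, 3, 2, 5, 4
Rank Y: 1, 4, 3, 5, 6, 2
d = rank(X) − rank(Y): 0, 2, 0, -3, -1, 2; Σd² = 18
ρ = 1 − 6Σd² / [n(n²−1)] = 1 − 6×18 / (6×35) = 1 − 108/210 ≈ 0.486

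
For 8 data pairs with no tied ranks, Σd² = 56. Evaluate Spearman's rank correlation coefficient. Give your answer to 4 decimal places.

0.3333

ρ = 1 − 6Σd² / [n(n²−1)] = 1 − 6×56 / (8×63)
  = 1 − 336/504 = 1 − 0.66667 ≈ 0.3333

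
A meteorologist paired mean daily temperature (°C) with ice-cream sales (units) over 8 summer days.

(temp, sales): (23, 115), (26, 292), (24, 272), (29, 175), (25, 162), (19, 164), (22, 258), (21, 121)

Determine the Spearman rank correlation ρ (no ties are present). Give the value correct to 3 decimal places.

0.405

Rank temp: 4, 7, 5, 8, 6, 1, 3, 2
Rank sales: 1, 8, 7, 5, 3, 4, 6, 2
d = rank(temp) − rank(sales): 3, -1, -2, 3, 3, -3, -3, 0; Σd² = 50
ρ = 1 − 6Σd² / [n(n²−1)] = 1 − 6×50 / (8×63) = 1 − 300/504 ≈ 0.405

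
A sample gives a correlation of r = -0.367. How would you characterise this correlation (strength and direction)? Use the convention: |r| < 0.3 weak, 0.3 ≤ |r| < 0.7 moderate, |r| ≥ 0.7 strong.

moderate negative

r = -0.367 < 0 so the relationship is negative.
|r| = 0.367, which falls in the moderate range.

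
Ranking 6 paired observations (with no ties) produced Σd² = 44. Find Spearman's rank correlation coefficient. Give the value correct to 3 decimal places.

ρ = 1 − 6Σd² / [n(n²−1)] = 1 − 6×44 / (6×35)
  = 1 − 264/210 = 1 − 1.2571 ≈ -0.257

-0.257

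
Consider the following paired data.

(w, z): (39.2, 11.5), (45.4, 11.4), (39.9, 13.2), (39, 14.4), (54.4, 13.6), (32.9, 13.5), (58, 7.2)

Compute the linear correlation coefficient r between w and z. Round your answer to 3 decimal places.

-0.624

n = 7, Σw = 308.8, Σz = 84.8, Σw² = 14116.58, Σz² = 1062.86, Σwz = 3658.23
nΣwz − ΣwΣz = 25607.61 − 26186.24 = -578.63
nΣw² − (Σw)² = 98816.06 − 95357.44 = 3458.62; nΣz² − (Σz)² = 7440.02 − 7191.04 = 248.98
r = -578.63 / √(3458.62 × 248.98) = -578.63 / 927.9694 ≈ -0.624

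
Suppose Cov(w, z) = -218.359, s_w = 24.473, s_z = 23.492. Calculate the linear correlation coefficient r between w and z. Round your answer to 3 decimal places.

-0.380

r = Cov(w,z) / (s_w · s_z) = -218.359 / (24.473 × 23.492)
  = -218.359 / 574.9197 ≈ -0.380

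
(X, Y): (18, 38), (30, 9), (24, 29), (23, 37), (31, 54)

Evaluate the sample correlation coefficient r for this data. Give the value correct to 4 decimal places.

-0.0952

n = 5, ΣX = 126, ΣY = 167, ΣX² = 3290, ΣY² = 6651, ΣXY = 4175
nΣXY − ΣXΣY = 20875 − 21042 = -167
nΣX² − (ΣX)² = 16450 − 15876 = 574; nΣY² − (ΣY)² = 33255 − 27889 = 5366
r = -167 / √(574 × 5366) = -167 / 1755.0168 ≈ -0.0952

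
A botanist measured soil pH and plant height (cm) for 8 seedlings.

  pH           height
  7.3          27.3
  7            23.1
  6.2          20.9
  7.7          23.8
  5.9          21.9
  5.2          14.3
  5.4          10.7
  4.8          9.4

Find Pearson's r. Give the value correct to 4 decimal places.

n = 8, Σx = 49.5, Σy = 151.4, Σx² = 314.07, Σy² = 3169.1, Σxy = 980.3
nΣxy − ΣxΣy = 7842.4 − 7494.3 = 348.1
nΣx² − (Σx)² = 2512.56 − 2450.25 = 62.31; nΣy² − (Σy)² = 25352.8 − 22921.96 = 2430.84
r = 348.1 / √(62.31 × 2430.84) = 348.1 / 389.1859 ≈ 0.8944

0.8944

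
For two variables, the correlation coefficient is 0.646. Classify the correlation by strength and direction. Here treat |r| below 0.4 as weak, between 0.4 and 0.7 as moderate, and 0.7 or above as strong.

r = 0.646 > 0 so the relationship is positive.
|r| = 0.646, which falls in the moderate range.

moderate positive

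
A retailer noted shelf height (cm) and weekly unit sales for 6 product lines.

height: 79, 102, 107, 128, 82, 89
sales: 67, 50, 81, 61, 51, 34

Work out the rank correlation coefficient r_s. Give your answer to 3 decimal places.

Rank height: 1, 4, 5, 6, 2, 3
Rank sales: 5, 2, 6, 4, 3, 1
d = rank(height) − rank(sales): -4, 2, -1, 2, -1, 2; Σd² = 30
ρ = 1 − 6Σd² / [n(n²−1)] = 1 − 6×30 / (6×35) = 1 − 180/210 ≈ 0.143

0.143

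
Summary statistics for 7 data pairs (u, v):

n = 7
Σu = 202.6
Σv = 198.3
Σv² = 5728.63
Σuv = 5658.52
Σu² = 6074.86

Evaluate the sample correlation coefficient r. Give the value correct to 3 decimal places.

r = (nΣuv − ΣuΣv) / √[(nΣu² − (Σu)²)(nΣv² − (Σv)²)]
Numerator: 7×5658.52 − 202.6×198.3 = -565.94
Denominator: √[(42524.02 − 41046.76)(40100.41 − 39322.89)] = √[1477.26 × 777.52] = 1071.7272
r = -565.94 / 1071.7272 ≈ -0.528

-0.528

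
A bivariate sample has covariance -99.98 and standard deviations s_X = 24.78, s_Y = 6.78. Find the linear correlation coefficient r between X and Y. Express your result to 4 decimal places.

r = Cov(X,Y) / (s_X · s_Y) = -99.98 / (24.78 × 6.78)
  = -99.98 / 168.0084 ≈ -0.5951

-0.5951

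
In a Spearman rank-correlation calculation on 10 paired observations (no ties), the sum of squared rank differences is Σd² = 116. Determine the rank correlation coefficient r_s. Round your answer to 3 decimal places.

ρ = 1 − 6Σd² / [n(n²−1)] = 1 − 6×116 / (10×99)
  = 1 − 696/990 = 1 − 0.7030 ≈ 0.297

0.297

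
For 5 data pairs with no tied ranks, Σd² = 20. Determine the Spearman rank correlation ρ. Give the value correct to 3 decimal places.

0.000

ρ = 1 − 6Σd² / [n(n²−1)] = 1 − 6×20 / (5×24)
  = 1 − 120/120 = 1 − 1.0000 ≈ 0.000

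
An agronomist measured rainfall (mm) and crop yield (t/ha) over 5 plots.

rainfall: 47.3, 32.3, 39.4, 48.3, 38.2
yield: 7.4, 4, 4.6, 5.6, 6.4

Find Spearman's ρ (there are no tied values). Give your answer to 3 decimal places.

Rank rainfall: 4, 1, 3, 5, 2
Rank yield: 5, 1, 2, 3, 4
d = rank(rainfall) − rank(yield): -1, 0, 1, 2, -2; Σd² = 10
ρ = 1 − 6Σd² / [n(n²−1)] = 1 − 6×10 / (5×24) = 1 − 60/120 ≈ 0.500

0.500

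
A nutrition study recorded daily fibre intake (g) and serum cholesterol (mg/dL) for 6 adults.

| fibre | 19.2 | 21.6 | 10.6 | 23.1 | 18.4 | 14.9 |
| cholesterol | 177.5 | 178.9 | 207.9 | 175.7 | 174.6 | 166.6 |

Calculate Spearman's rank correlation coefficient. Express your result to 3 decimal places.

Rank fibre: 4, 5, 1, 6, 3, 2
Rank cholesterol: 4, 5, 6, 3, 2, 1
d = rank(fibre) − rank(cholesterol): 0, 0, -5, 3, 1, 1; Σd² = 36
ρ = 1 − 6Σd² / [n(n²−1)] = 1 − 6×36 / (6×35) = 1 − 216/210 ≈ -0.029

-0.029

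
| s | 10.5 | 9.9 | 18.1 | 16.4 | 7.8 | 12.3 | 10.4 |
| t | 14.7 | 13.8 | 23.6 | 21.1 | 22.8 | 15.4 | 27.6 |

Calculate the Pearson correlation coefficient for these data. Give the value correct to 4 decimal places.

0.1921

n = 7, Σs = 85.4, Σt = 139, Σs² = 1125.12, Σt² = 2927.46, Σst = 1718.47
nΣst − ΣsΣt = 12029.29 − 11870.6 = 158.69
nΣs² − (Σs)² = 7875.84 − 7293.16 = 582.68; nΣt² − (Σt)² = 20492.22 − 19321 = 1171.22
r = 158.69 / √(582.68 × 1171.22) = 158.69 / 826.1032 ≈ 0.1921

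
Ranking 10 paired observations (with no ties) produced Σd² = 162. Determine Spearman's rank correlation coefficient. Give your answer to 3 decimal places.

ρ = 1 − 6Σd² / [n(n²−1)] = 1 − 6×162 / (10×99)
  = 1 − 972/990 = 1 − 0.9818 ≈ 0.018

0.018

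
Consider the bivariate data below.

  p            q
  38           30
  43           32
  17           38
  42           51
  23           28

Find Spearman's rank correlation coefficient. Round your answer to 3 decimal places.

Rank p: 3, 5, 1, 4, 2
Rank q: 2, 3, 4, 5, 1
d = rank(p) − rank(q): 1, 2, -3, -1, 1; Σd² = 16
ρ = 1 − 6Σd² / [n(n²−1)] = 1 − 6×16 / (5×24) = 1 − 96/120 ≈ 0.200

0.200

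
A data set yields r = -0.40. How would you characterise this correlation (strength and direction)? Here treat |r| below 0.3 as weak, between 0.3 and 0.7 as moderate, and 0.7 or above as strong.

r = -0.40 < 0 so the relationship is negative.
|r| = 0.40, which falls in the moderate range.

moderate negative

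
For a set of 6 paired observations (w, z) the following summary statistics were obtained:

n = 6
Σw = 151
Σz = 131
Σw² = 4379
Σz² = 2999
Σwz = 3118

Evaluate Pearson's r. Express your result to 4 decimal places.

-0.6308

r = (nΣwz − ΣwΣz) / √[(nΣw² − (Σw)²)(nΣz² − (Σz)²)]
Numerator: 6×3118 − 151×131 = -1073
Denominator: √[(26274 − 22801)(17994 − 17161)] = √[3473 × 833] = 1700.8848
r = -1073 / 1700.8848 ≈ -0.6308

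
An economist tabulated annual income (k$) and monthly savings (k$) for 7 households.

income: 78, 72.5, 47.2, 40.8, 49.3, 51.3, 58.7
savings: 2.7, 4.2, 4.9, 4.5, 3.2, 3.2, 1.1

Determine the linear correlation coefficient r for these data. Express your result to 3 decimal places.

n = 7, Σx = 397.8, Σy = 23.8, Σx² = 23740.6, Σy² = 90.88, Σxy = 1316.47
nΣxy − ΣxΣy = 9215.29 − 9467.64 = -252.35
nΣx² − (Σx)² = 166184.2 − 158244.84 = 7939.36; nΣy² − (Σy)² = 636.16 − 566.44 = 69.72
r = -252.35 / √(7939.36 × 69.72) = -252.35 / 743.9974 ≈ -0.339

-0.339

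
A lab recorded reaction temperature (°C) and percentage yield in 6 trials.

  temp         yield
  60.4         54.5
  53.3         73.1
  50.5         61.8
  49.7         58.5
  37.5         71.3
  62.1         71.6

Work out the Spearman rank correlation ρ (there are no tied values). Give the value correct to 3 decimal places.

0.143

Rank temp: 5, 4, 3, 2, 1, 6
Rank yield: 1, 6, 3, 2, 4, 5
d = rank(temp) − rank(yield): 4, -2, 0, 0, -3, 1; Σd² = 30
ρ = 1 − 6Σd² / [n(n²−1)] = 1 − 6×30 / (6×35) = 1 − 180/210 ≈ 0.143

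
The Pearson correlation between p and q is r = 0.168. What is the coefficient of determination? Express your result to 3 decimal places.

0.028

r² = (0.168)² = 0.028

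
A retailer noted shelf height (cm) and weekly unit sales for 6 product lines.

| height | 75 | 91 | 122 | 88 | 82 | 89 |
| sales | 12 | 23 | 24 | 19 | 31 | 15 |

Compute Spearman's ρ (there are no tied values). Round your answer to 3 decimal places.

0.371

Rank height: 1, 5, 6, 3, 2, 4
Rank sales: 1, 4, 5, 3, 6, 2
d = rank(height) − rank(sales): 0, 1, 1, 0, -4, 2; Σd² = 22
ρ = 1 − 6Σd² / [n(n²−1)] = 1 − 6×22 / (6×35) = 1 − 132/210 ≈ 0.371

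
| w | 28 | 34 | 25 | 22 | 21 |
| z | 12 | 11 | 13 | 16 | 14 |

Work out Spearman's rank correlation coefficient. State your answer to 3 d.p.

-0.900

Rank w: 4, 5, 3, 2, 1
Rank z: 2, 1, 3, 5, 4
d = rank(w) − rank(z): 2, 4, 0, -3, -3; Σd² = 38
ρ = 1 − 6Σd² / [n(n²−1)] = 1 − 6×38 / (5×24) = 1 − 228/120 ≈ -0.900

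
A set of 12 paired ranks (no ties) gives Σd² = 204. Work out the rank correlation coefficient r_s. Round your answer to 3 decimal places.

0.287

ρ = 1 − 6Σd² / [n(n²−1)] = 1 − 6×204 / (12×143)
  = 1 − 1224/1716 = 1 − 0.7133 ≈ 0.287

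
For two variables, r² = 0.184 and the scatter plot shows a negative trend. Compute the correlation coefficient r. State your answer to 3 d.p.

|r| = √0.184 = 0.429
The association is negative, so r = −0.429.

-0.429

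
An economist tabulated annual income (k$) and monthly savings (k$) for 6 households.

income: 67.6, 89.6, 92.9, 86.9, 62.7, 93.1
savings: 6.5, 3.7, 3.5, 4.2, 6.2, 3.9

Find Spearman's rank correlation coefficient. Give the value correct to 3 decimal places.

Rank income: 2, 4, 5, 3, 1, 6
Rank savings: 6, 2, 1, 4, 5, 3
d = rank(income) − rank(savings): -4, 2, 4, -1, -4, 3; Σd² = 62
ρ = 1 − 6Σd² / [n(n²−1)] = 1 − 6×62 / (6×35) = 1 − 372/210 ≈ -0.771

-0.771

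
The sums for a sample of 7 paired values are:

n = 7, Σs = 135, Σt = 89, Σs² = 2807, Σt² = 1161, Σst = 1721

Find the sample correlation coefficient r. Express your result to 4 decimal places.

r = (nΣst − ΣsΣt) / √[(nΣs² − (Σs)²)(nΣt² − (Σt)²)]
Numerator: 7×1721 − 135×89 = 32
Denominator: √[(19649 − 18225)(8127 − 7921)] = √[1424 × 206] = 541.6124
r = 32 / 541.6124 ≈ 0.0591

0.0591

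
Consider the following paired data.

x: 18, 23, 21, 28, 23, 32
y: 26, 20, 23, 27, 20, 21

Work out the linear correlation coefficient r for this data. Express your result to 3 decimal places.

-0.154

n = 6, Σx = 145, Σy = 137, Σx² = 3631, Σy² = 3175, Σxy = 3299
nΣxy − ΣxΣy = 19794 − 19865 = -71
nΣx² − (Σx)² = 21786 − 21025 = 761; nΣy² − (Σy)² = 19050 − 18769 = 281
r = -71 / √(761 × 281) = -71 / 462.4295 ≈ -0.154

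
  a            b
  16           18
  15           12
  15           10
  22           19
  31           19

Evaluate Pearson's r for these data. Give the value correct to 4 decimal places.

0.6820

n = 5, Σa = 99, Σb = 78, Σa² = 2151, Σb² = 1290, Σab = 1625
nΣab − ΣaΣb = 8125 − 7722 = 403
nΣa² − (Σa)² = 10755 − 9801 = 954; nΣb² − (Σb)² = 6450 − 6084 = 366
r = 403 / √(954 × 366) = 403 / 590.9010 ≈ 0.6820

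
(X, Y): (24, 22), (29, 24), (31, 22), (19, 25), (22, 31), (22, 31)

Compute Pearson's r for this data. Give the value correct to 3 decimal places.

n = 6, ΣX = 147, ΣY = 155, ΣX² = 3707, ΣY² = 4091, ΣXY = 3745
nΣXY − ΣXΣY = 22470 − 22785 = -315
nΣX² − (ΣX)² = 22242 − 21609 = 633; nΣY² − (ΣY)² = 24546 − 24025 = 521
r = -315 / √(633 × 521) = -315 / 574.2761 ≈ -0.549

-0.549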